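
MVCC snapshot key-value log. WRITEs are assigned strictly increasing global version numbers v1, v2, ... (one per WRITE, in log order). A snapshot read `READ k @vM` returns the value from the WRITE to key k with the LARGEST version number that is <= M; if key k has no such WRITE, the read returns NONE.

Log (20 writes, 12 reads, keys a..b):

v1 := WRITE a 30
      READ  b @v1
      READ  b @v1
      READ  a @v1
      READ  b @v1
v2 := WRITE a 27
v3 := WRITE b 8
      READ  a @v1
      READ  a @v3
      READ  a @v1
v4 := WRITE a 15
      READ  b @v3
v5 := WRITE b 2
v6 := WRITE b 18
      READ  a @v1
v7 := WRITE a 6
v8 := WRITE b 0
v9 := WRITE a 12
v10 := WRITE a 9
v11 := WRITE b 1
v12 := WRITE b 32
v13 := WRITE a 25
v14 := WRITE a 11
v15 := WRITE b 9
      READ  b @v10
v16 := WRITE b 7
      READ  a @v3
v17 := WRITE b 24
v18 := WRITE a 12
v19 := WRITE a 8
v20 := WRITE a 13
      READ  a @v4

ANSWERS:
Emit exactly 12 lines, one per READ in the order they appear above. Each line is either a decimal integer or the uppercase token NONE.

v1: WRITE a=30  (a history now [(1, 30)])
READ b @v1: history=[] -> no version <= 1 -> NONE
READ b @v1: history=[] -> no version <= 1 -> NONE
READ a @v1: history=[(1, 30)] -> pick v1 -> 30
READ b @v1: history=[] -> no version <= 1 -> NONE
v2: WRITE a=27  (a history now [(1, 30), (2, 27)])
v3: WRITE b=8  (b history now [(3, 8)])
READ a @v1: history=[(1, 30), (2, 27)] -> pick v1 -> 30
READ a @v3: history=[(1, 30), (2, 27)] -> pick v2 -> 27
READ a @v1: history=[(1, 30), (2, 27)] -> pick v1 -> 30
v4: WRITE a=15  (a history now [(1, 30), (2, 27), (4, 15)])
READ b @v3: history=[(3, 8)] -> pick v3 -> 8
v5: WRITE b=2  (b history now [(3, 8), (5, 2)])
v6: WRITE b=18  (b history now [(3, 8), (5, 2), (6, 18)])
READ a @v1: history=[(1, 30), (2, 27), (4, 15)] -> pick v1 -> 30
v7: WRITE a=6  (a history now [(1, 30), (2, 27), (4, 15), (7, 6)])
v8: WRITE b=0  (b history now [(3, 8), (5, 2), (6, 18), (8, 0)])
v9: WRITE a=12  (a history now [(1, 30), (2, 27), (4, 15), (7, 6), (9, 12)])
v10: WRITE a=9  (a history now [(1, 30), (2, 27), (4, 15), (7, 6), (9, 12), (10, 9)])
v11: WRITE b=1  (b history now [(3, 8), (5, 2), (6, 18), (8, 0), (11, 1)])
v12: WRITE b=32  (b history now [(3, 8), (5, 2), (6, 18), (8, 0), (11, 1), (12, 32)])
v13: WRITE a=25  (a history now [(1, 30), (2, 27), (4, 15), (7, 6), (9, 12), (10, 9), (13, 25)])
v14: WRITE a=11  (a history now [(1, 30), (2, 27), (4, 15), (7, 6), (9, 12), (10, 9), (13, 25), (14, 11)])
v15: WRITE b=9  (b history now [(3, 8), (5, 2), (6, 18), (8, 0), (11, 1), (12, 32), (15, 9)])
READ b @v10: history=[(3, 8), (5, 2), (6, 18), (8, 0), (11, 1), (12, 32), (15, 9)] -> pick v8 -> 0
v16: WRITE b=7  (b history now [(3, 8), (5, 2), (6, 18), (8, 0), (11, 1), (12, 32), (15, 9), (16, 7)])
READ a @v3: history=[(1, 30), (2, 27), (4, 15), (7, 6), (9, 12), (10, 9), (13, 25), (14, 11)] -> pick v2 -> 27
v17: WRITE b=24  (b history now [(3, 8), (5, 2), (6, 18), (8, 0), (11, 1), (12, 32), (15, 9), (16, 7), (17, 24)])
v18: WRITE a=12  (a history now [(1, 30), (2, 27), (4, 15), (7, 6), (9, 12), (10, 9), (13, 25), (14, 11), (18, 12)])
v19: WRITE a=8  (a history now [(1, 30), (2, 27), (4, 15), (7, 6), (9, 12), (10, 9), (13, 25), (14, 11), (18, 12), (19, 8)])
v20: WRITE a=13  (a history now [(1, 30), (2, 27), (4, 15), (7, 6), (9, 12), (10, 9), (13, 25), (14, 11), (18, 12), (19, 8), (20, 13)])
READ a @v4: history=[(1, 30), (2, 27), (4, 15), (7, 6), (9, 12), (10, 9), (13, 25), (14, 11), (18, 12), (19, 8), (20, 13)] -> pick v4 -> 15

Answer: NONE
NONE
30
NONE
30
27
30
8
30
0
27
15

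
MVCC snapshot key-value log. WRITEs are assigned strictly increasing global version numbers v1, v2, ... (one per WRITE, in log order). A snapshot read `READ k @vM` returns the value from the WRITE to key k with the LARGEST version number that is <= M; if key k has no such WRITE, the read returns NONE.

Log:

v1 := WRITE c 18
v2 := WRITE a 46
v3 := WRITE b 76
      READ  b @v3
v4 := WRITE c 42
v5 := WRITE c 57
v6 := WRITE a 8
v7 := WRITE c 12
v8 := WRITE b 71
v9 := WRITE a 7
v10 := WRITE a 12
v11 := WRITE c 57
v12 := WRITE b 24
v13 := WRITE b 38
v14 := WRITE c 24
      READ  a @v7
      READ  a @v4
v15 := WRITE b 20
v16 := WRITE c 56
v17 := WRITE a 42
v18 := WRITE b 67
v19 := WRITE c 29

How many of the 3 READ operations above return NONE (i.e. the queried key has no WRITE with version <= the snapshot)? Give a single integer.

Answer: 0

Derivation:
v1: WRITE c=18  (c history now [(1, 18)])
v2: WRITE a=46  (a history now [(2, 46)])
v3: WRITE b=76  (b history now [(3, 76)])
READ b @v3: history=[(3, 76)] -> pick v3 -> 76
v4: WRITE c=42  (c history now [(1, 18), (4, 42)])
v5: WRITE c=57  (c history now [(1, 18), (4, 42), (5, 57)])
v6: WRITE a=8  (a history now [(2, 46), (6, 8)])
v7: WRITE c=12  (c history now [(1, 18), (4, 42), (5, 57), (7, 12)])
v8: WRITE b=71  (b history now [(3, 76), (8, 71)])
v9: WRITE a=7  (a history now [(2, 46), (6, 8), (9, 7)])
v10: WRITE a=12  (a history now [(2, 46), (6, 8), (9, 7), (10, 12)])
v11: WRITE c=57  (c history now [(1, 18), (4, 42), (5, 57), (7, 12), (11, 57)])
v12: WRITE b=24  (b history now [(3, 76), (8, 71), (12, 24)])
v13: WRITE b=38  (b history now [(3, 76), (8, 71), (12, 24), (13, 38)])
v14: WRITE c=24  (c history now [(1, 18), (4, 42), (5, 57), (7, 12), (11, 57), (14, 24)])
READ a @v7: history=[(2, 46), (6, 8), (9, 7), (10, 12)] -> pick v6 -> 8
READ a @v4: history=[(2, 46), (6, 8), (9, 7), (10, 12)] -> pick v2 -> 46
v15: WRITE b=20  (b history now [(3, 76), (8, 71), (12, 24), (13, 38), (15, 20)])
v16: WRITE c=56  (c history now [(1, 18), (4, 42), (5, 57), (7, 12), (11, 57), (14, 24), (16, 56)])
v17: WRITE a=42  (a history now [(2, 46), (6, 8), (9, 7), (10, 12), (17, 42)])
v18: WRITE b=67  (b history now [(3, 76), (8, 71), (12, 24), (13, 38), (15, 20), (18, 67)])
v19: WRITE c=29  (c history now [(1, 18), (4, 42), (5, 57), (7, 12), (11, 57), (14, 24), (16, 56), (19, 29)])
Read results in order: ['76', '8', '46']
NONE count = 0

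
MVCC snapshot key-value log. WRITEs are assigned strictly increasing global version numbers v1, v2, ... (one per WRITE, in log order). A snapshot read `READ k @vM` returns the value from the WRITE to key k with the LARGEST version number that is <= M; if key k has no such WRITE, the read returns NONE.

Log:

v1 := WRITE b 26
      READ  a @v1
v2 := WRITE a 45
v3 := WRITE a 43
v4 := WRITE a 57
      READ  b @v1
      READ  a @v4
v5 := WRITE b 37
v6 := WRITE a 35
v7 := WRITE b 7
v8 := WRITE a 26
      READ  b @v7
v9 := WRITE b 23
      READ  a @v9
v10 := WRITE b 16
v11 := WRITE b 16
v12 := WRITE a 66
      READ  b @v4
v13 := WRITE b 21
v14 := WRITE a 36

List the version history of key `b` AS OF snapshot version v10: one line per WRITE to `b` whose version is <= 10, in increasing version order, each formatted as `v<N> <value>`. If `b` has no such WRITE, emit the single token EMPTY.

Answer: v1 26
v5 37
v7 7
v9 23
v10 16

Derivation:
Scan writes for key=b with version <= 10:
  v1 WRITE b 26 -> keep
  v2 WRITE a 45 -> skip
  v3 WRITE a 43 -> skip
  v4 WRITE a 57 -> skip
  v5 WRITE b 37 -> keep
  v6 WRITE a 35 -> skip
  v7 WRITE b 7 -> keep
  v8 WRITE a 26 -> skip
  v9 WRITE b 23 -> keep
  v10 WRITE b 16 -> keep
  v11 WRITE b 16 -> drop (> snap)
  v12 WRITE a 66 -> skip
  v13 WRITE b 21 -> drop (> snap)
  v14 WRITE a 36 -> skip
Collected: [(1, 26), (5, 37), (7, 7), (9, 23), (10, 16)]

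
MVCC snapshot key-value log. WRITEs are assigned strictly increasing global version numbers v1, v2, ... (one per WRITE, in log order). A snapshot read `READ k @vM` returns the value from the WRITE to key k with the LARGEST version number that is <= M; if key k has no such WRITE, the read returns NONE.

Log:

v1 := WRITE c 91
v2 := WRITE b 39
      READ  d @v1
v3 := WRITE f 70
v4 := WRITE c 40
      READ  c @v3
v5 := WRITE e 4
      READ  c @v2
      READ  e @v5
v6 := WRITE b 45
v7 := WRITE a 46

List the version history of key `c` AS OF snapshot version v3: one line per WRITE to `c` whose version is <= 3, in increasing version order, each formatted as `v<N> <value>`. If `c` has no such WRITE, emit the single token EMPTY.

Answer: v1 91

Derivation:
Scan writes for key=c with version <= 3:
  v1 WRITE c 91 -> keep
  v2 WRITE b 39 -> skip
  v3 WRITE f 70 -> skip
  v4 WRITE c 40 -> drop (> snap)
  v5 WRITE e 4 -> skip
  v6 WRITE b 45 -> skip
  v7 WRITE a 46 -> skip
Collected: [(1, 91)]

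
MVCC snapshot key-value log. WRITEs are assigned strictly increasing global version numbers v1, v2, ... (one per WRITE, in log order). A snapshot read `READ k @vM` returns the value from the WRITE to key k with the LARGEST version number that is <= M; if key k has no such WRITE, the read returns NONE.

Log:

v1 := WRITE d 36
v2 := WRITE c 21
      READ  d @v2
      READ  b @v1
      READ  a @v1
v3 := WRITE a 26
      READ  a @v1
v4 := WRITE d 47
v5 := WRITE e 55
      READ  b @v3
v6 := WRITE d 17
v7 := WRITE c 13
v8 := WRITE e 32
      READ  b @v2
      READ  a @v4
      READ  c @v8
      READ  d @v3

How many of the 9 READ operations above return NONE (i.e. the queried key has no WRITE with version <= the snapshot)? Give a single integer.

v1: WRITE d=36  (d history now [(1, 36)])
v2: WRITE c=21  (c history now [(2, 21)])
READ d @v2: history=[(1, 36)] -> pick v1 -> 36
READ b @v1: history=[] -> no version <= 1 -> NONE
READ a @v1: history=[] -> no version <= 1 -> NONE
v3: WRITE a=26  (a history now [(3, 26)])
READ a @v1: history=[(3, 26)] -> no version <= 1 -> NONE
v4: WRITE d=47  (d history now [(1, 36), (4, 47)])
v5: WRITE e=55  (e history now [(5, 55)])
READ b @v3: history=[] -> no version <= 3 -> NONE
v6: WRITE d=17  (d history now [(1, 36), (4, 47), (6, 17)])
v7: WRITE c=13  (c history now [(2, 21), (7, 13)])
v8: WRITE e=32  (e history now [(5, 55), (8, 32)])
READ b @v2: history=[] -> no version <= 2 -> NONE
READ a @v4: history=[(3, 26)] -> pick v3 -> 26
READ c @v8: history=[(2, 21), (7, 13)] -> pick v7 -> 13
READ d @v3: history=[(1, 36), (4, 47), (6, 17)] -> pick v1 -> 36
Read results in order: ['36', 'NONE', 'NONE', 'NONE', 'NONE', 'NONE', '26', '13', '36']
NONE count = 5

Answer: 5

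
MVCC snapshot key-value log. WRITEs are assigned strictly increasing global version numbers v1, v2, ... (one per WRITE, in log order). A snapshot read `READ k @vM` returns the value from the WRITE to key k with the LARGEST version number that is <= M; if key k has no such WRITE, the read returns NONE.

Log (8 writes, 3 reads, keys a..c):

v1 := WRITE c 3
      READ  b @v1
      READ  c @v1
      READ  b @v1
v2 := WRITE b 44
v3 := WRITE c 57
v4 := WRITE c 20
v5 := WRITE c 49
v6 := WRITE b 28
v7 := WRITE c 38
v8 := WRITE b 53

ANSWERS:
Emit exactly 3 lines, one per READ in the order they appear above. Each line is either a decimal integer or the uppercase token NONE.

v1: WRITE c=3  (c history now [(1, 3)])
READ b @v1: history=[] -> no version <= 1 -> NONE
READ c @v1: history=[(1, 3)] -> pick v1 -> 3
READ b @v1: history=[] -> no version <= 1 -> NONE
v2: WRITE b=44  (b history now [(2, 44)])
v3: WRITE c=57  (c history now [(1, 3), (3, 57)])
v4: WRITE c=20  (c history now [(1, 3), (3, 57), (4, 20)])
v5: WRITE c=49  (c history now [(1, 3), (3, 57), (4, 20), (5, 49)])
v6: WRITE b=28  (b history now [(2, 44), (6, 28)])
v7: WRITE c=38  (c history now [(1, 3), (3, 57), (4, 20), (5, 49), (7, 38)])
v8: WRITE b=53  (b history now [(2, 44), (6, 28), (8, 53)])

Answer: NONE
3
NONE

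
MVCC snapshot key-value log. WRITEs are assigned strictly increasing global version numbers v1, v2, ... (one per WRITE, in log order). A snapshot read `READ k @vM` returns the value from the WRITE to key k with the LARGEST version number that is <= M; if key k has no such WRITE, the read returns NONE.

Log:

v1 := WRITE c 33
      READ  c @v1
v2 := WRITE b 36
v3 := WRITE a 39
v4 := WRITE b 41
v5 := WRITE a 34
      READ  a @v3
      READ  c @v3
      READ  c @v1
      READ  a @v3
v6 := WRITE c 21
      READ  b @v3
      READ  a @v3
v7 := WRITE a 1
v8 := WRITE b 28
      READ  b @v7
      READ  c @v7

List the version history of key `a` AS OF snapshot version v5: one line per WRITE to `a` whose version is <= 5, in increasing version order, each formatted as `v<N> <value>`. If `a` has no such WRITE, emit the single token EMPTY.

Answer: v3 39
v5 34

Derivation:
Scan writes for key=a with version <= 5:
  v1 WRITE c 33 -> skip
  v2 WRITE b 36 -> skip
  v3 WRITE a 39 -> keep
  v4 WRITE b 41 -> skip
  v5 WRITE a 34 -> keep
  v6 WRITE c 21 -> skip
  v7 WRITE a 1 -> drop (> snap)
  v8 WRITE b 28 -> skip
Collected: [(3, 39), (5, 34)]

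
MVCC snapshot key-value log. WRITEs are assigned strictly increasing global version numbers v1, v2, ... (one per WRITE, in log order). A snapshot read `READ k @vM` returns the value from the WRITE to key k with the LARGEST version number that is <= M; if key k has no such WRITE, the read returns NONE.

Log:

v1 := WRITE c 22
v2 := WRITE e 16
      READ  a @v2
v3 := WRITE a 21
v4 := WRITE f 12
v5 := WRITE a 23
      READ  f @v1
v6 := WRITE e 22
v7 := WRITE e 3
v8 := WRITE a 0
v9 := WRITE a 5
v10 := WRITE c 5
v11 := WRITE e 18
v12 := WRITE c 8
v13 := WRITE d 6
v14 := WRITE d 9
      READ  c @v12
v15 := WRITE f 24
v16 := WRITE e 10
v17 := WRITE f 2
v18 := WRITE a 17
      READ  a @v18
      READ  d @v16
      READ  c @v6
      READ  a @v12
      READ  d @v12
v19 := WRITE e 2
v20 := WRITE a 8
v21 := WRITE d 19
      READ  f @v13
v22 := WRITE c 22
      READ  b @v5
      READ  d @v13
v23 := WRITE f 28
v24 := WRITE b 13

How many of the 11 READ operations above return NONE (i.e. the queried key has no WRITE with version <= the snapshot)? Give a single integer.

Answer: 4

Derivation:
v1: WRITE c=22  (c history now [(1, 22)])
v2: WRITE e=16  (e history now [(2, 16)])
READ a @v2: history=[] -> no version <= 2 -> NONE
v3: WRITE a=21  (a history now [(3, 21)])
v4: WRITE f=12  (f history now [(4, 12)])
v5: WRITE a=23  (a history now [(3, 21), (5, 23)])
READ f @v1: history=[(4, 12)] -> no version <= 1 -> NONE
v6: WRITE e=22  (e history now [(2, 16), (6, 22)])
v7: WRITE e=3  (e history now [(2, 16), (6, 22), (7, 3)])
v8: WRITE a=0  (a history now [(3, 21), (5, 23), (8, 0)])
v9: WRITE a=5  (a history now [(3, 21), (5, 23), (8, 0), (9, 5)])
v10: WRITE c=5  (c history now [(1, 22), (10, 5)])
v11: WRITE e=18  (e history now [(2, 16), (6, 22), (7, 3), (11, 18)])
v12: WRITE c=8  (c history now [(1, 22), (10, 5), (12, 8)])
v13: WRITE d=6  (d history now [(13, 6)])
v14: WRITE d=9  (d history now [(13, 6), (14, 9)])
READ c @v12: history=[(1, 22), (10, 5), (12, 8)] -> pick v12 -> 8
v15: WRITE f=24  (f history now [(4, 12), (15, 24)])
v16: WRITE e=10  (e history now [(2, 16), (6, 22), (7, 3), (11, 18), (16, 10)])
v17: WRITE f=2  (f history now [(4, 12), (15, 24), (17, 2)])
v18: WRITE a=17  (a history now [(3, 21), (5, 23), (8, 0), (9, 5), (18, 17)])
READ a @v18: history=[(3, 21), (5, 23), (8, 0), (9, 5), (18, 17)] -> pick v18 -> 17
READ d @v16: history=[(13, 6), (14, 9)] -> pick v14 -> 9
READ c @v6: history=[(1, 22), (10, 5), (12, 8)] -> pick v1 -> 22
READ a @v12: history=[(3, 21), (5, 23), (8, 0), (9, 5), (18, 17)] -> pick v9 -> 5
READ d @v12: history=[(13, 6), (14, 9)] -> no version <= 12 -> NONE
v19: WRITE e=2  (e history now [(2, 16), (6, 22), (7, 3), (11, 18), (16, 10), (19, 2)])
v20: WRITE a=8  (a history now [(3, 21), (5, 23), (8, 0), (9, 5), (18, 17), (20, 8)])
v21: WRITE d=19  (d history now [(13, 6), (14, 9), (21, 19)])
READ f @v13: history=[(4, 12), (15, 24), (17, 2)] -> pick v4 -> 12
v22: WRITE c=22  (c history now [(1, 22), (10, 5), (12, 8), (22, 22)])
READ b @v5: history=[] -> no version <= 5 -> NONE
READ d @v13: history=[(13, 6), (14, 9), (21, 19)] -> pick v13 -> 6
v23: WRITE f=28  (f history now [(4, 12), (15, 24), (17, 2), (23, 28)])
v24: WRITE b=13  (b history now [(24, 13)])
Read results in order: ['NONE', 'NONE', '8', '17', '9', '22', '5', 'NONE', '12', 'NONE', '6']
NONE count = 4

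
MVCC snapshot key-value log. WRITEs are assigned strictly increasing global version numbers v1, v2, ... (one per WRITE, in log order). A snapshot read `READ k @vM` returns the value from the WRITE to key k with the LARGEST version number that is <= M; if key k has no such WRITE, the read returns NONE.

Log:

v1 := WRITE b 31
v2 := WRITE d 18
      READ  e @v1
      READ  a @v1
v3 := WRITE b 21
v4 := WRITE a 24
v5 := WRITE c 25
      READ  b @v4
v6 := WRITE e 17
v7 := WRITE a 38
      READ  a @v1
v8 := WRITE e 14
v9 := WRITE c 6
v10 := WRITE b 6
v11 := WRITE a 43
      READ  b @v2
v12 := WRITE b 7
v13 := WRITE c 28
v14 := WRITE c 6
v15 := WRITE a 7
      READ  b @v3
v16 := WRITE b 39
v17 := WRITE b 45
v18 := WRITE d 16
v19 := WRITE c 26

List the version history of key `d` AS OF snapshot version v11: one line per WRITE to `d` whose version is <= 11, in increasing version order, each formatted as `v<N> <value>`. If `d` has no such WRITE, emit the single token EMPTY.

Answer: v2 18

Derivation:
Scan writes for key=d with version <= 11:
  v1 WRITE b 31 -> skip
  v2 WRITE d 18 -> keep
  v3 WRITE b 21 -> skip
  v4 WRITE a 24 -> skip
  v5 WRITE c 25 -> skip
  v6 WRITE e 17 -> skip
  v7 WRITE a 38 -> skip
  v8 WRITE e 14 -> skip
  v9 WRITE c 6 -> skip
  v10 WRITE b 6 -> skip
  v11 WRITE a 43 -> skip
  v12 WRITE b 7 -> skip
  v13 WRITE c 28 -> skip
  v14 WRITE c 6 -> skip
  v15 WRITE a 7 -> skip
  v16 WRITE b 39 -> skip
  v17 WRITE b 45 -> skip
  v18 WRITE d 16 -> drop (> snap)
  v19 WRITE c 26 -> skip
Collected: [(2, 18)]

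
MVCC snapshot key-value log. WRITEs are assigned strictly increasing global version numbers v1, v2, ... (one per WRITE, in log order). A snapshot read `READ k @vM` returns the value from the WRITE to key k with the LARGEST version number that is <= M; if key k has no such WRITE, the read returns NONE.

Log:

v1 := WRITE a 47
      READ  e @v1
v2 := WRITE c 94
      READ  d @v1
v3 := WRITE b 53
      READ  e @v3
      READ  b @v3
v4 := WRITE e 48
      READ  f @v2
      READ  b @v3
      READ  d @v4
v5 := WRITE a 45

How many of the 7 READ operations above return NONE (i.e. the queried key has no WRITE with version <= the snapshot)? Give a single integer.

v1: WRITE a=47  (a history now [(1, 47)])
READ e @v1: history=[] -> no version <= 1 -> NONE
v2: WRITE c=94  (c history now [(2, 94)])
READ d @v1: history=[] -> no version <= 1 -> NONE
v3: WRITE b=53  (b history now [(3, 53)])
READ e @v3: history=[] -> no version <= 3 -> NONE
READ b @v3: history=[(3, 53)] -> pick v3 -> 53
v4: WRITE e=48  (e history now [(4, 48)])
READ f @v2: history=[] -> no version <= 2 -> NONE
READ b @v3: history=[(3, 53)] -> pick v3 -> 53
READ d @v4: history=[] -> no version <= 4 -> NONE
v5: WRITE a=45  (a history now [(1, 47), (5, 45)])
Read results in order: ['NONE', 'NONE', 'NONE', '53', 'NONE', '53', 'NONE']
NONE count = 5

Answer: 5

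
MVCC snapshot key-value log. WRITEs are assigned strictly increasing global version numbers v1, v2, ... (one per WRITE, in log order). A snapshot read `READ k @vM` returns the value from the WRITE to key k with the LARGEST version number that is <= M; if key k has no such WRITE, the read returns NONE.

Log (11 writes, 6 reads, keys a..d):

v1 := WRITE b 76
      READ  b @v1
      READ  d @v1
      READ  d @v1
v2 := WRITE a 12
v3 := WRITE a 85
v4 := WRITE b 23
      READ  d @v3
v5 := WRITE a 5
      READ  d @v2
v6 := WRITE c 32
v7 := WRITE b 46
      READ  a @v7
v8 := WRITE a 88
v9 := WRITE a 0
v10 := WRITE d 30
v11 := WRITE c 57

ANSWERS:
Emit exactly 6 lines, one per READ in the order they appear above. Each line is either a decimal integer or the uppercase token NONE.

Answer: 76
NONE
NONE
NONE
NONE
5

Derivation:
v1: WRITE b=76  (b history now [(1, 76)])
READ b @v1: history=[(1, 76)] -> pick v1 -> 76
READ d @v1: history=[] -> no version <= 1 -> NONE
READ d @v1: history=[] -> no version <= 1 -> NONE
v2: WRITE a=12  (a history now [(2, 12)])
v3: WRITE a=85  (a history now [(2, 12), (3, 85)])
v4: WRITE b=23  (b history now [(1, 76), (4, 23)])
READ d @v3: history=[] -> no version <= 3 -> NONE
v5: WRITE a=5  (a history now [(2, 12), (3, 85), (5, 5)])
READ d @v2: history=[] -> no version <= 2 -> NONE
v6: WRITE c=32  (c history now [(6, 32)])
v7: WRITE b=46  (b history now [(1, 76), (4, 23), (7, 46)])
READ a @v7: history=[(2, 12), (3, 85), (5, 5)] -> pick v5 -> 5
v8: WRITE a=88  (a history now [(2, 12), (3, 85), (5, 5), (8, 88)])
v9: WRITE a=0  (a history now [(2, 12), (3, 85), (5, 5), (8, 88), (9, 0)])
v10: WRITE d=30  (d history now [(10, 30)])
v11: WRITE c=57  (c history now [(6, 32), (11, 57)])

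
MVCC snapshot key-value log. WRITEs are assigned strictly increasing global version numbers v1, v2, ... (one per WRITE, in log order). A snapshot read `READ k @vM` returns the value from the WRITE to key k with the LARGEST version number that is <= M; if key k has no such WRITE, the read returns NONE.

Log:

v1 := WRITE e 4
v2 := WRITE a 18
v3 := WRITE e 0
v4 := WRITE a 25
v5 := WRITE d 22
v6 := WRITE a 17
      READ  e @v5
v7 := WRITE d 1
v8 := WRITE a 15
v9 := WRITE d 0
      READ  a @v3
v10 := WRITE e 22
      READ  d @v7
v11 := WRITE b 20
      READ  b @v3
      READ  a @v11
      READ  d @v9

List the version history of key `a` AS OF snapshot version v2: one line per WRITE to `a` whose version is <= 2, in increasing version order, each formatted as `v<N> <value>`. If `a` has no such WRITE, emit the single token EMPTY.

Scan writes for key=a with version <= 2:
  v1 WRITE e 4 -> skip
  v2 WRITE a 18 -> keep
  v3 WRITE e 0 -> skip
  v4 WRITE a 25 -> drop (> snap)
  v5 WRITE d 22 -> skip
  v6 WRITE a 17 -> drop (> snap)
  v7 WRITE d 1 -> skip
  v8 WRITE a 15 -> drop (> snap)
  v9 WRITE d 0 -> skip
  v10 WRITE e 22 -> skip
  v11 WRITE b 20 -> skip
Collected: [(2, 18)]

Answer: v2 18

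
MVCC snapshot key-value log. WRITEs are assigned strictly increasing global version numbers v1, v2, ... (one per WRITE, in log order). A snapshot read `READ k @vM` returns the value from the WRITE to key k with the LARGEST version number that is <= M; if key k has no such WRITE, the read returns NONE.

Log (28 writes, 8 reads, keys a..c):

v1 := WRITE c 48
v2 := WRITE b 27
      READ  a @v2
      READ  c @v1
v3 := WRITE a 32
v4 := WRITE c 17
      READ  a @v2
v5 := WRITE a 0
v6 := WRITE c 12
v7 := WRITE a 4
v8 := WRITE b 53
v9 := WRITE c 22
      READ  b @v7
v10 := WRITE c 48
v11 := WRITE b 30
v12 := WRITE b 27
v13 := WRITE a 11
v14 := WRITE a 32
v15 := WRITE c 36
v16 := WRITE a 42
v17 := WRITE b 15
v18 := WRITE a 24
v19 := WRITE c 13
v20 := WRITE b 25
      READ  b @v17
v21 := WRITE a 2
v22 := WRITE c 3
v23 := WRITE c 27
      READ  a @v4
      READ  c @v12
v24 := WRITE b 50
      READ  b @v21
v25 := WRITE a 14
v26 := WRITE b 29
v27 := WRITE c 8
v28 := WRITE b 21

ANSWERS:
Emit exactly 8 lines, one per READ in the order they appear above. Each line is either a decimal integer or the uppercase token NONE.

v1: WRITE c=48  (c history now [(1, 48)])
v2: WRITE b=27  (b history now [(2, 27)])
READ a @v2: history=[] -> no version <= 2 -> NONE
READ c @v1: history=[(1, 48)] -> pick v1 -> 48
v3: WRITE a=32  (a history now [(3, 32)])
v4: WRITE c=17  (c history now [(1, 48), (4, 17)])
READ a @v2: history=[(3, 32)] -> no version <= 2 -> NONE
v5: WRITE a=0  (a history now [(3, 32), (5, 0)])
v6: WRITE c=12  (c history now [(1, 48), (4, 17), (6, 12)])
v7: WRITE a=4  (a history now [(3, 32), (5, 0), (7, 4)])
v8: WRITE b=53  (b history now [(2, 27), (8, 53)])
v9: WRITE c=22  (c history now [(1, 48), (4, 17), (6, 12), (9, 22)])
READ b @v7: history=[(2, 27), (8, 53)] -> pick v2 -> 27
v10: WRITE c=48  (c history now [(1, 48), (4, 17), (6, 12), (9, 22), (10, 48)])
v11: WRITE b=30  (b history now [(2, 27), (8, 53), (11, 30)])
v12: WRITE b=27  (b history now [(2, 27), (8, 53), (11, 30), (12, 27)])
v13: WRITE a=11  (a history now [(3, 32), (5, 0), (7, 4), (13, 11)])
v14: WRITE a=32  (a history now [(3, 32), (5, 0), (7, 4), (13, 11), (14, 32)])
v15: WRITE c=36  (c history now [(1, 48), (4, 17), (6, 12), (9, 22), (10, 48), (15, 36)])
v16: WRITE a=42  (a history now [(3, 32), (5, 0), (7, 4), (13, 11), (14, 32), (16, 42)])
v17: WRITE b=15  (b history now [(2, 27), (8, 53), (11, 30), (12, 27), (17, 15)])
v18: WRITE a=24  (a history now [(3, 32), (5, 0), (7, 4), (13, 11), (14, 32), (16, 42), (18, 24)])
v19: WRITE c=13  (c history now [(1, 48), (4, 17), (6, 12), (9, 22), (10, 48), (15, 36), (19, 13)])
v20: WRITE b=25  (b history now [(2, 27), (8, 53), (11, 30), (12, 27), (17, 15), (20, 25)])
READ b @v17: history=[(2, 27), (8, 53), (11, 30), (12, 27), (17, 15), (20, 25)] -> pick v17 -> 15
v21: WRITE a=2  (a history now [(3, 32), (5, 0), (7, 4), (13, 11), (14, 32), (16, 42), (18, 24), (21, 2)])
v22: WRITE c=3  (c history now [(1, 48), (4, 17), (6, 12), (9, 22), (10, 48), (15, 36), (19, 13), (22, 3)])
v23: WRITE c=27  (c history now [(1, 48), (4, 17), (6, 12), (9, 22), (10, 48), (15, 36), (19, 13), (22, 3), (23, 27)])
READ a @v4: history=[(3, 32), (5, 0), (7, 4), (13, 11), (14, 32), (16, 42), (18, 24), (21, 2)] -> pick v3 -> 32
READ c @v12: history=[(1, 48), (4, 17), (6, 12), (9, 22), (10, 48), (15, 36), (19, 13), (22, 3), (23, 27)] -> pick v10 -> 48
v24: WRITE b=50  (b history now [(2, 27), (8, 53), (11, 30), (12, 27), (17, 15), (20, 25), (24, 50)])
READ b @v21: history=[(2, 27), (8, 53), (11, 30), (12, 27), (17, 15), (20, 25), (24, 50)] -> pick v20 -> 25
v25: WRITE a=14  (a history now [(3, 32), (5, 0), (7, 4), (13, 11), (14, 32), (16, 42), (18, 24), (21, 2), (25, 14)])
v26: WRITE b=29  (b history now [(2, 27), (8, 53), (11, 30), (12, 27), (17, 15), (20, 25), (24, 50), (26, 29)])
v27: WRITE c=8  (c history now [(1, 48), (4, 17), (6, 12), (9, 22), (10, 48), (15, 36), (19, 13), (22, 3), (23, 27), (27, 8)])
v28: WRITE b=21  (b history now [(2, 27), (8, 53), (11, 30), (12, 27), (17, 15), (20, 25), (24, 50), (26, 29), (28, 21)])

Answer: NONE
48
NONE
27
15
32
48
25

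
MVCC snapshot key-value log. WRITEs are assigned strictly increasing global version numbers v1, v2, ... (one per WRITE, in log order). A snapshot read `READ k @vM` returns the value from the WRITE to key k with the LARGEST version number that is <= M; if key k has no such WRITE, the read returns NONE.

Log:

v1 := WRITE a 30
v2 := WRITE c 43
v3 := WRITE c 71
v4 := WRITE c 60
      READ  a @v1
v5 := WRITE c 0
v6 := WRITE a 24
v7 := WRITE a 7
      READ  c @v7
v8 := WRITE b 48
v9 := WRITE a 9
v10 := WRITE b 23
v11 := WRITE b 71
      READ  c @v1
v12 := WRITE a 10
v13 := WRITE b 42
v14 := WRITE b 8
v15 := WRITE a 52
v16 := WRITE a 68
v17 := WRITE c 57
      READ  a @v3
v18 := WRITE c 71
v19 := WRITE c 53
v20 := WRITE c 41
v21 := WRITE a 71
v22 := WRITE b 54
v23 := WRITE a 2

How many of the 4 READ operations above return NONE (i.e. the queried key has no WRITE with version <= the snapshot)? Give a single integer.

v1: WRITE a=30  (a history now [(1, 30)])
v2: WRITE c=43  (c history now [(2, 43)])
v3: WRITE c=71  (c history now [(2, 43), (3, 71)])
v4: WRITE c=60  (c history now [(2, 43), (3, 71), (4, 60)])
READ a @v1: history=[(1, 30)] -> pick v1 -> 30
v5: WRITE c=0  (c history now [(2, 43), (3, 71), (4, 60), (5, 0)])
v6: WRITE a=24  (a history now [(1, 30), (6, 24)])
v7: WRITE a=7  (a history now [(1, 30), (6, 24), (7, 7)])
READ c @v7: history=[(2, 43), (3, 71), (4, 60), (5, 0)] -> pick v5 -> 0
v8: WRITE b=48  (b history now [(8, 48)])
v9: WRITE a=9  (a history now [(1, 30), (6, 24), (7, 7), (9, 9)])
v10: WRITE b=23  (b history now [(8, 48), (10, 23)])
v11: WRITE b=71  (b history now [(8, 48), (10, 23), (11, 71)])
READ c @v1: history=[(2, 43), (3, 71), (4, 60), (5, 0)] -> no version <= 1 -> NONE
v12: WRITE a=10  (a history now [(1, 30), (6, 24), (7, 7), (9, 9), (12, 10)])
v13: WRITE b=42  (b history now [(8, 48), (10, 23), (11, 71), (13, 42)])
v14: WRITE b=8  (b history now [(8, 48), (10, 23), (11, 71), (13, 42), (14, 8)])
v15: WRITE a=52  (a history now [(1, 30), (6, 24), (7, 7), (9, 9), (12, 10), (15, 52)])
v16: WRITE a=68  (a history now [(1, 30), (6, 24), (7, 7), (9, 9), (12, 10), (15, 52), (16, 68)])
v17: WRITE c=57  (c history now [(2, 43), (3, 71), (4, 60), (5, 0), (17, 57)])
READ a @v3: history=[(1, 30), (6, 24), (7, 7), (9, 9), (12, 10), (15, 52), (16, 68)] -> pick v1 -> 30
v18: WRITE c=71  (c history now [(2, 43), (3, 71), (4, 60), (5, 0), (17, 57), (18, 71)])
v19: WRITE c=53  (c history now [(2, 43), (3, 71), (4, 60), (5, 0), (17, 57), (18, 71), (19, 53)])
v20: WRITE c=41  (c history now [(2, 43), (3, 71), (4, 60), (5, 0), (17, 57), (18, 71), (19, 53), (20, 41)])
v21: WRITE a=71  (a history now [(1, 30), (6, 24), (7, 7), (9, 9), (12, 10), (15, 52), (16, 68), (21, 71)])
v22: WRITE b=54  (b history now [(8, 48), (10, 23), (11, 71), (13, 42), (14, 8), (22, 54)])
v23: WRITE a=2  (a history now [(1, 30), (6, 24), (7, 7), (9, 9), (12, 10), (15, 52), (16, 68), (21, 71), (23, 2)])
Read results in order: ['30', '0', 'NONE', '30']
NONE count = 1

Answer: 1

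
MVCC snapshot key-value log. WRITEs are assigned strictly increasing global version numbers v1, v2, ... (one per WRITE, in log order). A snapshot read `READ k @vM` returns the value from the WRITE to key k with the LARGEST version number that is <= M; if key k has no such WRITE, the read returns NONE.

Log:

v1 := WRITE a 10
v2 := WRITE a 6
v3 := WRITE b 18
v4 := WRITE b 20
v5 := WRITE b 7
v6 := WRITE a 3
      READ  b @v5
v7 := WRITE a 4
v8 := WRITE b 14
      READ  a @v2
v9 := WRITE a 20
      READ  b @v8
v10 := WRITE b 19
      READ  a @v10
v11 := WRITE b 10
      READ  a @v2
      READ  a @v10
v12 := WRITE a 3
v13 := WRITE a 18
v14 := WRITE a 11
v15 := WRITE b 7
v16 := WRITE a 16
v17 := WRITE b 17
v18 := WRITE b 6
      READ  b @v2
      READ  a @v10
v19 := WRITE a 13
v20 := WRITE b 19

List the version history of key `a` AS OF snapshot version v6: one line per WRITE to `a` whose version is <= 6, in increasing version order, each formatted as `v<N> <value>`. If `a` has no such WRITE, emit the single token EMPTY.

Answer: v1 10
v2 6
v6 3

Derivation:
Scan writes for key=a with version <= 6:
  v1 WRITE a 10 -> keep
  v2 WRITE a 6 -> keep
  v3 WRITE b 18 -> skip
  v4 WRITE b 20 -> skip
  v5 WRITE b 7 -> skip
  v6 WRITE a 3 -> keep
  v7 WRITE a 4 -> drop (> snap)
  v8 WRITE b 14 -> skip
  v9 WRITE a 20 -> drop (> snap)
  v10 WRITE b 19 -> skip
  v11 WRITE b 10 -> skip
  v12 WRITE a 3 -> drop (> snap)
  v13 WRITE a 18 -> drop (> snap)
  v14 WRITE a 11 -> drop (> snap)
  v15 WRITE b 7 -> skip
  v16 WRITE a 16 -> drop (> snap)
  v17 WRITE b 17 -> skip
  v18 WRITE b 6 -> skip
  v19 WRITE a 13 -> drop (> snap)
  v20 WRITE b 19 -> skip
Collected: [(1, 10), (2, 6), (6, 3)]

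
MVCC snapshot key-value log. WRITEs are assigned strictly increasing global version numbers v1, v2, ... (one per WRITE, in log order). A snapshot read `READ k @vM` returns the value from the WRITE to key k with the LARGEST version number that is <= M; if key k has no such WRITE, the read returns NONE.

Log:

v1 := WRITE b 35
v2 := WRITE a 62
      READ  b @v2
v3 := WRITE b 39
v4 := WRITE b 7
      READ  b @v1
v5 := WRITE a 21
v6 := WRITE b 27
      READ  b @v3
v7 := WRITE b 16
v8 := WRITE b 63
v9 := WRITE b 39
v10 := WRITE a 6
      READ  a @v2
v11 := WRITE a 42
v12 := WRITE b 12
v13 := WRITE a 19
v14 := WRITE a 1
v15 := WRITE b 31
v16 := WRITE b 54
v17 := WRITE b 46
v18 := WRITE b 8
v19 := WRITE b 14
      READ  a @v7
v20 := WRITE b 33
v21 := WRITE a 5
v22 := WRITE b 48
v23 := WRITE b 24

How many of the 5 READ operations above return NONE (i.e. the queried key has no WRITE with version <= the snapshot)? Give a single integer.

Answer: 0

Derivation:
v1: WRITE b=35  (b history now [(1, 35)])
v2: WRITE a=62  (a history now [(2, 62)])
READ b @v2: history=[(1, 35)] -> pick v1 -> 35
v3: WRITE b=39  (b history now [(1, 35), (3, 39)])
v4: WRITE b=7  (b history now [(1, 35), (3, 39), (4, 7)])
READ b @v1: history=[(1, 35), (3, 39), (4, 7)] -> pick v1 -> 35
v5: WRITE a=21  (a history now [(2, 62), (5, 21)])
v6: WRITE b=27  (b history now [(1, 35), (3, 39), (4, 7), (6, 27)])
READ b @v3: history=[(1, 35), (3, 39), (4, 7), (6, 27)] -> pick v3 -> 39
v7: WRITE b=16  (b history now [(1, 35), (3, 39), (4, 7), (6, 27), (7, 16)])
v8: WRITE b=63  (b history now [(1, 35), (3, 39), (4, 7), (6, 27), (7, 16), (8, 63)])
v9: WRITE b=39  (b history now [(1, 35), (3, 39), (4, 7), (6, 27), (7, 16), (8, 63), (9, 39)])
v10: WRITE a=6  (a history now [(2, 62), (5, 21), (10, 6)])
READ a @v2: history=[(2, 62), (5, 21), (10, 6)] -> pick v2 -> 62
v11: WRITE a=42  (a history now [(2, 62), (5, 21), (10, 6), (11, 42)])
v12: WRITE b=12  (b history now [(1, 35), (3, 39), (4, 7), (6, 27), (7, 16), (8, 63), (9, 39), (12, 12)])
v13: WRITE a=19  (a history now [(2, 62), (5, 21), (10, 6), (11, 42), (13, 19)])
v14: WRITE a=1  (a history now [(2, 62), (5, 21), (10, 6), (11, 42), (13, 19), (14, 1)])
v15: WRITE b=31  (b history now [(1, 35), (3, 39), (4, 7), (6, 27), (7, 16), (8, 63), (9, 39), (12, 12), (15, 31)])
v16: WRITE b=54  (b history now [(1, 35), (3, 39), (4, 7), (6, 27), (7, 16), (8, 63), (9, 39), (12, 12), (15, 31), (16, 54)])
v17: WRITE b=46  (b history now [(1, 35), (3, 39), (4, 7), (6, 27), (7, 16), (8, 63), (9, 39), (12, 12), (15, 31), (16, 54), (17, 46)])
v18: WRITE b=8  (b history now [(1, 35), (3, 39), (4, 7), (6, 27), (7, 16), (8, 63), (9, 39), (12, 12), (15, 31), (16, 54), (17, 46), (18, 8)])
v19: WRITE b=14  (b history now [(1, 35), (3, 39), (4, 7), (6, 27), (7, 16), (8, 63), (9, 39), (12, 12), (15, 31), (16, 54), (17, 46), (18, 8), (19, 14)])
READ a @v7: history=[(2, 62), (5, 21), (10, 6), (11, 42), (13, 19), (14, 1)] -> pick v5 -> 21
v20: WRITE b=33  (b history now [(1, 35), (3, 39), (4, 7), (6, 27), (7, 16), (8, 63), (9, 39), (12, 12), (15, 31), (16, 54), (17, 46), (18, 8), (19, 14), (20, 33)])
v21: WRITE a=5  (a history now [(2, 62), (5, 21), (10, 6), (11, 42), (13, 19), (14, 1), (21, 5)])
v22: WRITE b=48  (b history now [(1, 35), (3, 39), (4, 7), (6, 27), (7, 16), (8, 63), (9, 39), (12, 12), (15, 31), (16, 54), (17, 46), (18, 8), (19, 14), (20, 33), (22, 48)])
v23: WRITE b=24  (b history now [(1, 35), (3, 39), (4, 7), (6, 27), (7, 16), (8, 63), (9, 39), (12, 12), (15, 31), (16, 54), (17, 46), (18, 8), (19, 14), (20, 33), (22, 48), (23, 24)])
Read results in order: ['35', '35', '39', '62', '21']
NONE count = 0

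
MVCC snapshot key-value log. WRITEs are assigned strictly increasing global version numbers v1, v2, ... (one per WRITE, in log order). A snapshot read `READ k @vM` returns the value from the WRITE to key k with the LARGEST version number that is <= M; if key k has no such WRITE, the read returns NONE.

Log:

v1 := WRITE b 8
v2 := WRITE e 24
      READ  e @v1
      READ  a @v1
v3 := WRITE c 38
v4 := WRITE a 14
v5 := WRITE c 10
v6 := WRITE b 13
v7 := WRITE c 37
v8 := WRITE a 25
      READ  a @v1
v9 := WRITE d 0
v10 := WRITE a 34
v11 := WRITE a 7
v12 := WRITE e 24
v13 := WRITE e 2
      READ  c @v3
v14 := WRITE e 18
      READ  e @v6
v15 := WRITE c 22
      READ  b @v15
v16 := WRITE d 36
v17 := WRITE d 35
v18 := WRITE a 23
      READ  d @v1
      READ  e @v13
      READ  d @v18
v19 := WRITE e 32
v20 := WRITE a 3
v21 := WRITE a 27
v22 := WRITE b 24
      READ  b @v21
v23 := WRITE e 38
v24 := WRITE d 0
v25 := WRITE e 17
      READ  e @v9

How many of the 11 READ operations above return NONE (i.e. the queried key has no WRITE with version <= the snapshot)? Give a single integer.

Answer: 4

Derivation:
v1: WRITE b=8  (b history now [(1, 8)])
v2: WRITE e=24  (e history now [(2, 24)])
READ e @v1: history=[(2, 24)] -> no version <= 1 -> NONE
READ a @v1: history=[] -> no version <= 1 -> NONE
v3: WRITE c=38  (c history now [(3, 38)])
v4: WRITE a=14  (a history now [(4, 14)])
v5: WRITE c=10  (c history now [(3, 38), (5, 10)])
v6: WRITE b=13  (b history now [(1, 8), (6, 13)])
v7: WRITE c=37  (c history now [(3, 38), (5, 10), (7, 37)])
v8: WRITE a=25  (a history now [(4, 14), (8, 25)])
READ a @v1: history=[(4, 14), (8, 25)] -> no version <= 1 -> NONE
v9: WRITE d=0  (d history now [(9, 0)])
v10: WRITE a=34  (a history now [(4, 14), (8, 25), (10, 34)])
v11: WRITE a=7  (a history now [(4, 14), (8, 25), (10, 34), (11, 7)])
v12: WRITE e=24  (e history now [(2, 24), (12, 24)])
v13: WRITE e=2  (e history now [(2, 24), (12, 24), (13, 2)])
READ c @v3: history=[(3, 38), (5, 10), (7, 37)] -> pick v3 -> 38
v14: WRITE e=18  (e history now [(2, 24), (12, 24), (13, 2), (14, 18)])
READ e @v6: history=[(2, 24), (12, 24), (13, 2), (14, 18)] -> pick v2 -> 24
v15: WRITE c=22  (c history now [(3, 38), (5, 10), (7, 37), (15, 22)])
READ b @v15: history=[(1, 8), (6, 13)] -> pick v6 -> 13
v16: WRITE d=36  (d history now [(9, 0), (16, 36)])
v17: WRITE d=35  (d history now [(9, 0), (16, 36), (17, 35)])
v18: WRITE a=23  (a history now [(4, 14), (8, 25), (10, 34), (11, 7), (18, 23)])
READ d @v1: history=[(9, 0), (16, 36), (17, 35)] -> no version <= 1 -> NONE
READ e @v13: history=[(2, 24), (12, 24), (13, 2), (14, 18)] -> pick v13 -> 2
READ d @v18: history=[(9, 0), (16, 36), (17, 35)] -> pick v17 -> 35
v19: WRITE e=32  (e history now [(2, 24), (12, 24), (13, 2), (14, 18), (19, 32)])
v20: WRITE a=3  (a history now [(4, 14), (8, 25), (10, 34), (11, 7), (18, 23), (20, 3)])
v21: WRITE a=27  (a history now [(4, 14), (8, 25), (10, 34), (11, 7), (18, 23), (20, 3), (21, 27)])
v22: WRITE b=24  (b history now [(1, 8), (6, 13), (22, 24)])
READ b @v21: history=[(1, 8), (6, 13), (22, 24)] -> pick v6 -> 13
v23: WRITE e=38  (e history now [(2, 24), (12, 24), (13, 2), (14, 18), (19, 32), (23, 38)])
v24: WRITE d=0  (d history now [(9, 0), (16, 36), (17, 35), (24, 0)])
v25: WRITE e=17  (e history now [(2, 24), (12, 24), (13, 2), (14, 18), (19, 32), (23, 38), (25, 17)])
READ e @v9: history=[(2, 24), (12, 24), (13, 2), (14, 18), (19, 32), (23, 38), (25, 17)] -> pick v2 -> 24
Read results in order: ['NONE', 'NONE', 'NONE', '38', '24', '13', 'NONE', '2', '35', '13', '24']
NONE count = 4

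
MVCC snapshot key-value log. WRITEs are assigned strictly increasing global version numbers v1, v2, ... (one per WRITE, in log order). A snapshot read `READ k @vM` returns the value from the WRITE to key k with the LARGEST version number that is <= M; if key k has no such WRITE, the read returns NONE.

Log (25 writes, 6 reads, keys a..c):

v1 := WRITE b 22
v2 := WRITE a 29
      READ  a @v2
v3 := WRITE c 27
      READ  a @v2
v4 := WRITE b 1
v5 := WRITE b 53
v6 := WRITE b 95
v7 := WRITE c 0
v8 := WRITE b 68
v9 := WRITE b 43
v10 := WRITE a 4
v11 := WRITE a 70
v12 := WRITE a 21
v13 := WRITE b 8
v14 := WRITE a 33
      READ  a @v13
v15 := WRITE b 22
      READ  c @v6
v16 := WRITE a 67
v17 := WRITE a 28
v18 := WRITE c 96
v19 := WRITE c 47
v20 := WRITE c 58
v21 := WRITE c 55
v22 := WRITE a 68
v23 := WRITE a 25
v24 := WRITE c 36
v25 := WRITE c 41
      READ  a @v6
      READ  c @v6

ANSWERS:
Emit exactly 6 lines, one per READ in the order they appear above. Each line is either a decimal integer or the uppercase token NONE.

Answer: 29
29
21
27
29
27

Derivation:
v1: WRITE b=22  (b history now [(1, 22)])
v2: WRITE a=29  (a history now [(2, 29)])
READ a @v2: history=[(2, 29)] -> pick v2 -> 29
v3: WRITE c=27  (c history now [(3, 27)])
READ a @v2: history=[(2, 29)] -> pick v2 -> 29
v4: WRITE b=1  (b history now [(1, 22), (4, 1)])
v5: WRITE b=53  (b history now [(1, 22), (4, 1), (5, 53)])
v6: WRITE b=95  (b history now [(1, 22), (4, 1), (5, 53), (6, 95)])
v7: WRITE c=0  (c history now [(3, 27), (7, 0)])
v8: WRITE b=68  (b history now [(1, 22), (4, 1), (5, 53), (6, 95), (8, 68)])
v9: WRITE b=43  (b history now [(1, 22), (4, 1), (5, 53), (6, 95), (8, 68), (9, 43)])
v10: WRITE a=4  (a history now [(2, 29), (10, 4)])
v11: WRITE a=70  (a history now [(2, 29), (10, 4), (11, 70)])
v12: WRITE a=21  (a history now [(2, 29), (10, 4), (11, 70), (12, 21)])
v13: WRITE b=8  (b history now [(1, 22), (4, 1), (5, 53), (6, 95), (8, 68), (9, 43), (13, 8)])
v14: WRITE a=33  (a history now [(2, 29), (10, 4), (11, 70), (12, 21), (14, 33)])
READ a @v13: history=[(2, 29), (10, 4), (11, 70), (12, 21), (14, 33)] -> pick v12 -> 21
v15: WRITE b=22  (b history now [(1, 22), (4, 1), (5, 53), (6, 95), (8, 68), (9, 43), (13, 8), (15, 22)])
READ c @v6: history=[(3, 27), (7, 0)] -> pick v3 -> 27
v16: WRITE a=67  (a history now [(2, 29), (10, 4), (11, 70), (12, 21), (14, 33), (16, 67)])
v17: WRITE a=28  (a history now [(2, 29), (10, 4), (11, 70), (12, 21), (14, 33), (16, 67), (17, 28)])
v18: WRITE c=96  (c history now [(3, 27), (7, 0), (18, 96)])
v19: WRITE c=47  (c history now [(3, 27), (7, 0), (18, 96), (19, 47)])
v20: WRITE c=58  (c history now [(3, 27), (7, 0), (18, 96), (19, 47), (20, 58)])
v21: WRITE c=55  (c history now [(3, 27), (7, 0), (18, 96), (19, 47), (20, 58), (21, 55)])
v22: WRITE a=68  (a history now [(2, 29), (10, 4), (11, 70), (12, 21), (14, 33), (16, 67), (17, 28), (22, 68)])
v23: WRITE a=25  (a history now [(2, 29), (10, 4), (11, 70), (12, 21), (14, 33), (16, 67), (17, 28), (22, 68), (23, 25)])
v24: WRITE c=36  (c history now [(3, 27), (7, 0), (18, 96), (19, 47), (20, 58), (21, 55), (24, 36)])
v25: WRITE c=41  (c history now [(3, 27), (7, 0), (18, 96), (19, 47), (20, 58), (21, 55), (24, 36), (25, 41)])
READ a @v6: history=[(2, 29), (10, 4), (11, 70), (12, 21), (14, 33), (16, 67), (17, 28), (22, 68), (23, 25)] -> pick v2 -> 29
READ c @v6: history=[(3, 27), (7, 0), (18, 96), (19, 47), (20, 58), (21, 55), (24, 36), (25, 41)] -> pick v3 -> 27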